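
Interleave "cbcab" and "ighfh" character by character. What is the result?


Interleaving "cbcab" and "ighfh":
  Position 0: 'c' from first, 'i' from second => "ci"
  Position 1: 'b' from first, 'g' from second => "bg"
  Position 2: 'c' from first, 'h' from second => "ch"
  Position 3: 'a' from first, 'f' from second => "af"
  Position 4: 'b' from first, 'h' from second => "bh"
Result: cibgchafbh

cibgchafbh


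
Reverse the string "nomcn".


Input: nomcn
Reading characters right to left:
  Position 4: 'n'
  Position 3: 'c'
  Position 2: 'm'
  Position 1: 'o'
  Position 0: 'n'
Reversed: ncmon

ncmon


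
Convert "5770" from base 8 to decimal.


Input: "5770" in base 8
Positional expansion:
  Digit '5' (value 5) x 8^3 = 2560
  Digit '7' (value 7) x 8^2 = 448
  Digit '7' (value 7) x 8^1 = 56
  Digit '0' (value 0) x 8^0 = 0
Sum = 3064

3064


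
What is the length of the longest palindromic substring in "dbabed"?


Input: "dbabed"
Checking substrings for palindromes:
  [1:4] "bab" (len 3) => palindrome
Longest palindromic substring: "bab" with length 3

3


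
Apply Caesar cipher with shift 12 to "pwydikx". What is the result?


Caesar cipher: shift "pwydikx" by 12
  'p' (pos 15) + 12 = pos 1 = 'b'
  'w' (pos 22) + 12 = pos 8 = 'i'
  'y' (pos 24) + 12 = pos 10 = 'k'
  'd' (pos 3) + 12 = pos 15 = 'p'
  'i' (pos 8) + 12 = pos 20 = 'u'
  'k' (pos 10) + 12 = pos 22 = 'w'
  'x' (pos 23) + 12 = pos 9 = 'j'
Result: bikpuwj

bikpuwj


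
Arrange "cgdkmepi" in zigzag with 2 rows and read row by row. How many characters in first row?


Zigzag "cgdkmepi" into 2 rows:
Placing characters:
  'c' => row 0
  'g' => row 1
  'd' => row 0
  'k' => row 1
  'm' => row 0
  'e' => row 1
  'p' => row 0
  'i' => row 1
Rows:
  Row 0: "cdmp"
  Row 1: "gkei"
First row length: 4

4


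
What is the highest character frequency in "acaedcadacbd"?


Input: acaedcadacbd
Character counts:
  'a': 4
  'b': 1
  'c': 3
  'd': 3
  'e': 1
Maximum frequency: 4

4


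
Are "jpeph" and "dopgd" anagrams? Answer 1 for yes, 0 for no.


Strings: "jpeph", "dopgd"
Sorted first:  ehjpp
Sorted second: ddgop
Differ at position 0: 'e' vs 'd' => not anagrams

0


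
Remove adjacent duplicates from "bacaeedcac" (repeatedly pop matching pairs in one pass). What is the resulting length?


Input: bacaeedcac
Stack-based adjacent duplicate removal:
  Read 'b': push. Stack: b
  Read 'a': push. Stack: ba
  Read 'c': push. Stack: bac
  Read 'a': push. Stack: baca
  Read 'e': push. Stack: bacae
  Read 'e': matches stack top 'e' => pop. Stack: baca
  Read 'd': push. Stack: bacad
  Read 'c': push. Stack: bacadc
  Read 'a': push. Stack: bacadca
  Read 'c': push. Stack: bacadcac
Final stack: "bacadcac" (length 8)

8


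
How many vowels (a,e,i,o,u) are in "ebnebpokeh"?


Input: ebnebpokeh
Checking each character:
  'e' at position 0: vowel (running total: 1)
  'b' at position 1: consonant
  'n' at position 2: consonant
  'e' at position 3: vowel (running total: 2)
  'b' at position 4: consonant
  'p' at position 5: consonant
  'o' at position 6: vowel (running total: 3)
  'k' at position 7: consonant
  'e' at position 8: vowel (running total: 4)
  'h' at position 9: consonant
Total vowels: 4

4


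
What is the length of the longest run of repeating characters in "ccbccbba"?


Input: "ccbccbba"
Scanning for longest run:
  Position 1 ('c'): continues run of 'c', length=2
  Position 2 ('b'): new char, reset run to 1
  Position 3 ('c'): new char, reset run to 1
  Position 4 ('c'): continues run of 'c', length=2
  Position 5 ('b'): new char, reset run to 1
  Position 6 ('b'): continues run of 'b', length=2
  Position 7 ('a'): new char, reset run to 1
Longest run: 'c' with length 2

2


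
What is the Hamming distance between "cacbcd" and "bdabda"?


Comparing "cacbcd" and "bdabda" position by position:
  Position 0: 'c' vs 'b' => differ
  Position 1: 'a' vs 'd' => differ
  Position 2: 'c' vs 'a' => differ
  Position 3: 'b' vs 'b' => same
  Position 4: 'c' vs 'd' => differ
  Position 5: 'd' vs 'a' => differ
Total differences (Hamming distance): 5

5


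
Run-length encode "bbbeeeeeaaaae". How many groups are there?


Input: bbbeeeeeaaaae
Scanning for consecutive runs:
  Group 1: 'b' x 3 (positions 0-2)
  Group 2: 'e' x 5 (positions 3-7)
  Group 3: 'a' x 4 (positions 8-11)
  Group 4: 'e' x 1 (positions 12-12)
Total groups: 4

4


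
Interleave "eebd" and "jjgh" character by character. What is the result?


Interleaving "eebd" and "jjgh":
  Position 0: 'e' from first, 'j' from second => "ej"
  Position 1: 'e' from first, 'j' from second => "ej"
  Position 2: 'b' from first, 'g' from second => "bg"
  Position 3: 'd' from first, 'h' from second => "dh"
Result: ejejbgdh

ejejbgdh


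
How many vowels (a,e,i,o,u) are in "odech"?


Input: odech
Checking each character:
  'o' at position 0: vowel (running total: 1)
  'd' at position 1: consonant
  'e' at position 2: vowel (running total: 2)
  'c' at position 3: consonant
  'h' at position 4: consonant
Total vowels: 2

2


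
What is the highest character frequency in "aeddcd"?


Input: aeddcd
Character counts:
  'a': 1
  'c': 1
  'd': 3
  'e': 1
Maximum frequency: 3

3


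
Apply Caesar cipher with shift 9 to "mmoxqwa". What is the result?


Caesar cipher: shift "mmoxqwa" by 9
  'm' (pos 12) + 9 = pos 21 = 'v'
  'm' (pos 12) + 9 = pos 21 = 'v'
  'o' (pos 14) + 9 = pos 23 = 'x'
  'x' (pos 23) + 9 = pos 6 = 'g'
  'q' (pos 16) + 9 = pos 25 = 'z'
  'w' (pos 22) + 9 = pos 5 = 'f'
  'a' (pos 0) + 9 = pos 9 = 'j'
Result: vvxgzfj

vvxgzfj


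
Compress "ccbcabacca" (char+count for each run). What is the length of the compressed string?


Input: ccbcabacca
Runs:
  'c' x 2 => "c2"
  'b' x 1 => "b1"
  'c' x 1 => "c1"
  'a' x 1 => "a1"
  'b' x 1 => "b1"
  'a' x 1 => "a1"
  'c' x 2 => "c2"
  'a' x 1 => "a1"
Compressed: "c2b1c1a1b1a1c2a1"
Compressed length: 16

16


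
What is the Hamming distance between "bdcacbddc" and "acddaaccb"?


Comparing "bdcacbddc" and "acddaaccb" position by position:
  Position 0: 'b' vs 'a' => differ
  Position 1: 'd' vs 'c' => differ
  Position 2: 'c' vs 'd' => differ
  Position 3: 'a' vs 'd' => differ
  Position 4: 'c' vs 'a' => differ
  Position 5: 'b' vs 'a' => differ
  Position 6: 'd' vs 'c' => differ
  Position 7: 'd' vs 'c' => differ
  Position 8: 'c' vs 'b' => differ
Total differences (Hamming distance): 9

9


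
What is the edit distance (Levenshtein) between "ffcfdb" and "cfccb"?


Computing edit distance: "ffcfdb" -> "cfccb"
DP table:
           c    f    c    c    b
      0    1    2    3    4    5
  f   1    1    1    2    3    4
  f   2    2    1    2    3    4
  c   3    2    2    1    2    3
  f   4    3    2    2    2    3
  d   5    4    3    3    3    3
  b   6    5    4    4    4    3
Edit distance = dp[6][5] = 3

3


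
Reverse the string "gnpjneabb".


Input: gnpjneabb
Reading characters right to left:
  Position 8: 'b'
  Position 7: 'b'
  Position 6: 'a'
  Position 5: 'e'
  Position 4: 'n'
  Position 3: 'j'
  Position 2: 'p'
  Position 1: 'n'
  Position 0: 'g'
Reversed: bbaenjpng

bbaenjpng


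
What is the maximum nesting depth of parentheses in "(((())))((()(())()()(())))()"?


Input: "(((())))((()(())()()(())))()"
Tracking depth:
  Position 0 '(': depth becomes 1
  Position 1 '(': depth becomes 2
  Position 2 '(': depth becomes 3
  Position 3 '(': depth becomes 4
  Position 4 ')': depth becomes 3
  Position 5 ')': depth becomes 2
  Position 6 ')': depth becomes 1
  Position 7 ')': depth becomes 0
  Position 8 '(': depth becomes 1
  Position 9 '(': depth becomes 2
  Position 10 '(': depth becomes 3
  Position 11 ')': depth becomes 2
  Position 12 '(': depth becomes 3
  Position 13 '(': depth becomes 4
  Position 14 ')': depth becomes 3
  Position 15 ')': depth becomes 2
  Position 16 '(': depth becomes 3
  Position 17 ')': depth becomes 2
  Position 18 '(': depth becomes 3
  Position 19 ')': depth becomes 2
  Position 20 '(': depth becomes 3
  Position 21 '(': depth becomes 4
  Position 22 ')': depth becomes 3
  Position 23 ')': depth becomes 2
  Position 24 ')': depth becomes 1
  Position 25 ')': depth becomes 0
  Position 26 '(': depth becomes 1
  Position 27 ')': depth becomes 0
Maximum depth reached: 4

4


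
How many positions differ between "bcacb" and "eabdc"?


Comparing "bcacb" and "eabdc" position by position:
  Position 0: 'b' vs 'e' => DIFFER
  Position 1: 'c' vs 'a' => DIFFER
  Position 2: 'a' vs 'b' => DIFFER
  Position 3: 'c' vs 'd' => DIFFER
  Position 4: 'b' vs 'c' => DIFFER
Positions that differ: 5

5


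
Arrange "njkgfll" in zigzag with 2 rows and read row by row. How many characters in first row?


Zigzag "njkgfll" into 2 rows:
Placing characters:
  'n' => row 0
  'j' => row 1
  'k' => row 0
  'g' => row 1
  'f' => row 0
  'l' => row 1
  'l' => row 0
Rows:
  Row 0: "nkfl"
  Row 1: "jgl"
First row length: 4

4


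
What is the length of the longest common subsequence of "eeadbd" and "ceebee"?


LCS of "eeadbd" and "ceebee"
DP table:
           c    e    e    b    e    e
      0    0    0    0    0    0    0
  e   0    0    1    1    1    1    1
  e   0    0    1    2    2    2    2
  a   0    0    1    2    2    2    2
  d   0    0    1    2    2    2    2
  b   0    0    1    2    3    3    3
  d   0    0    1    2    3    3    3
LCS length = dp[6][6] = 3

3


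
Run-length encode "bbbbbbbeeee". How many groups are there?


Input: bbbbbbbeeee
Scanning for consecutive runs:
  Group 1: 'b' x 7 (positions 0-6)
  Group 2: 'e' x 4 (positions 7-10)
Total groups: 2

2


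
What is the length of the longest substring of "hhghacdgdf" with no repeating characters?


Input: "hhghacdgdf"
Sliding window (track last position of each char):
  Position 0 ('h'): window [0,0] length 1 -- new best
  Position 1 ('h'): repeat (last at 0), move window start to 1
  Position 1 ('h'): window [1,1] length 1
  Position 2 ('g'): window [1,2] length 2 -- new best
  Position 3 ('h'): repeat (last at 1), move window start to 2
  Position 3 ('h'): window [2,3] length 2
  Position 4 ('a'): window [2,4] length 3 -- new best
  Position 5 ('c'): window [2,5] length 4 -- new best
  Position 6 ('d'): window [2,6] length 5 -- new best
  Position 7 ('g'): repeat (last at 2), move window start to 3
  Position 7 ('g'): window [3,7] length 5
  Position 8 ('d'): repeat (last at 6), move window start to 7
  Position 8 ('d'): window [7,8] length 2
  Position 9 ('f'): window [7,9] length 3
Longest substring with no repeats: "ghacd" with length 5

5


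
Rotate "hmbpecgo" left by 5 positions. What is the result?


Input: "hmbpecgo", rotate left by 5
First 5 characters: "hmbpe"
Remaining characters: "cgo"
Concatenate remaining + first: "cgo" + "hmbpe" = "cgohmbpe"

cgohmbpe


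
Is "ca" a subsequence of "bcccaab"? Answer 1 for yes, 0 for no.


Check if "ca" is a subsequence of "bcccaab"
Greedy scan:
  Position 0 ('b'): no match needed
  Position 1 ('c'): matches sub[0] = 'c'
  Position 2 ('c'): no match needed
  Position 3 ('c'): no match needed
  Position 4 ('a'): matches sub[1] = 'a'
  Position 5 ('a'): no match needed
  Position 6 ('b'): no match needed
All 2 characters matched => is a subsequence

1


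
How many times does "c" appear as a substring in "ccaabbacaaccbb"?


Searching for "c" in "ccaabbacaaccbb"
Scanning each position:
  Position 0: "c" => MATCH
  Position 1: "c" => MATCH
  Position 2: "a" => no
  Position 3: "a" => no
  Position 4: "b" => no
  Position 5: "b" => no
  Position 6: "a" => no
  Position 7: "c" => MATCH
  Position 8: "a" => no
  Position 9: "a" => no
  Position 10: "c" => MATCH
  Position 11: "c" => MATCH
  Position 12: "b" => no
  Position 13: "b" => no
Total occurrences: 5

5


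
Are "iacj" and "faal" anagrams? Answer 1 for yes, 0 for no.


Strings: "iacj", "faal"
Sorted first:  acij
Sorted second: aafl
Differ at position 1: 'c' vs 'a' => not anagrams

0


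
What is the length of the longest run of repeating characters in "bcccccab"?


Input: "bcccccab"
Scanning for longest run:
  Position 1 ('c'): new char, reset run to 1
  Position 2 ('c'): continues run of 'c', length=2
  Position 3 ('c'): continues run of 'c', length=3
  Position 4 ('c'): continues run of 'c', length=4
  Position 5 ('c'): continues run of 'c', length=5
  Position 6 ('a'): new char, reset run to 1
  Position 7 ('b'): new char, reset run to 1
Longest run: 'c' with length 5

5


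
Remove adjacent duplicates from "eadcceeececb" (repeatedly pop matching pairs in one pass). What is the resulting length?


Input: eadcceeececb
Stack-based adjacent duplicate removal:
  Read 'e': push. Stack: e
  Read 'a': push. Stack: ea
  Read 'd': push. Stack: ead
  Read 'c': push. Stack: eadc
  Read 'c': matches stack top 'c' => pop. Stack: ead
  Read 'e': push. Stack: eade
  Read 'e': matches stack top 'e' => pop. Stack: ead
  Read 'e': push. Stack: eade
  Read 'c': push. Stack: eadec
  Read 'e': push. Stack: eadece
  Read 'c': push. Stack: eadecec
  Read 'b': push. Stack: eadececb
Final stack: "eadececb" (length 8)

8


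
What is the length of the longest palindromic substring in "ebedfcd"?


Input: "ebedfcd"
Checking substrings for palindromes:
  [0:3] "ebe" (len 3) => palindrome
Longest palindromic substring: "ebe" with length 3

3


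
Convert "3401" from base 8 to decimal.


Input: "3401" in base 8
Positional expansion:
  Digit '3' (value 3) x 8^3 = 1536
  Digit '4' (value 4) x 8^2 = 256
  Digit '0' (value 0) x 8^1 = 0
  Digit '1' (value 1) x 8^0 = 1
Sum = 1793

1793


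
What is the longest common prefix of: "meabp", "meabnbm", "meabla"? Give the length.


Words: meabp, meabnbm, meabla
  Position 0: all 'm' => match
  Position 1: all 'e' => match
  Position 2: all 'a' => match
  Position 3: all 'b' => match
  Position 4: ('p', 'n', 'l') => mismatch, stop
LCP = "meab" (length 4)

4


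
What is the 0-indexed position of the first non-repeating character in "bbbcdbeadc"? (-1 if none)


Input: bbbcdbeadc
Character frequencies:
  'a': 1
  'b': 4
  'c': 2
  'd': 2
  'e': 1
Scanning left to right for freq == 1:
  Position 0 ('b'): freq=4, skip
  Position 1 ('b'): freq=4, skip
  Position 2 ('b'): freq=4, skip
  Position 3 ('c'): freq=2, skip
  Position 4 ('d'): freq=2, skip
  Position 5 ('b'): freq=4, skip
  Position 6 ('e'): unique! => answer = 6

6


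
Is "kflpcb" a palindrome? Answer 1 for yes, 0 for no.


Input: kflpcb
Reversed: bcplfk
  Compare pos 0 ('k') with pos 5 ('b'): MISMATCH
  Compare pos 1 ('f') with pos 4 ('c'): MISMATCH
  Compare pos 2 ('l') with pos 3 ('p'): MISMATCH
Result: not a palindrome

0


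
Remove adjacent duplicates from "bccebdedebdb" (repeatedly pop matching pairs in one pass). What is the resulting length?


Input: bccebdedebdb
Stack-based adjacent duplicate removal:
  Read 'b': push. Stack: b
  Read 'c': push. Stack: bc
  Read 'c': matches stack top 'c' => pop. Stack: b
  Read 'e': push. Stack: be
  Read 'b': push. Stack: beb
  Read 'd': push. Stack: bebd
  Read 'e': push. Stack: bebde
  Read 'd': push. Stack: bebded
  Read 'e': push. Stack: bebdede
  Read 'b': push. Stack: bebdedeb
  Read 'd': push. Stack: bebdedebd
  Read 'b': push. Stack: bebdedebdb
Final stack: "bebdedebdb" (length 10)

10


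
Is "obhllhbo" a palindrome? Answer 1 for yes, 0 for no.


Input: obhllhbo
Reversed: obhllhbo
  Compare pos 0 ('o') with pos 7 ('o'): match
  Compare pos 1 ('b') with pos 6 ('b'): match
  Compare pos 2 ('h') with pos 5 ('h'): match
  Compare pos 3 ('l') with pos 4 ('l'): match
Result: palindrome

1


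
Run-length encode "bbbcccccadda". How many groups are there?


Input: bbbcccccadda
Scanning for consecutive runs:
  Group 1: 'b' x 3 (positions 0-2)
  Group 2: 'c' x 5 (positions 3-7)
  Group 3: 'a' x 1 (positions 8-8)
  Group 4: 'd' x 2 (positions 9-10)
  Group 5: 'a' x 1 (positions 11-11)
Total groups: 5

5


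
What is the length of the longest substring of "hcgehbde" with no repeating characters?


Input: "hcgehbde"
Sliding window (track last position of each char):
  Position 0 ('h'): window [0,0] length 1 -- new best
  Position 1 ('c'): window [0,1] length 2 -- new best
  Position 2 ('g'): window [0,2] length 3 -- new best
  Position 3 ('e'): window [0,3] length 4 -- new best
  Position 4 ('h'): repeat (last at 0), move window start to 1
  Position 4 ('h'): window [1,4] length 4
  Position 5 ('b'): window [1,5] length 5 -- new best
  Position 6 ('d'): window [1,6] length 6 -- new best
  Position 7 ('e'): repeat (last at 3), move window start to 4
  Position 7 ('e'): window [4,7] length 4
Longest substring with no repeats: "cgehbd" with length 6

6


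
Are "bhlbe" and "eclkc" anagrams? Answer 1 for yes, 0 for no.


Strings: "bhlbe", "eclkc"
Sorted first:  bbehl
Sorted second: ccekl
Differ at position 0: 'b' vs 'c' => not anagrams

0


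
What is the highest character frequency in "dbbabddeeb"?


Input: dbbabddeeb
Character counts:
  'a': 1
  'b': 4
  'd': 3
  'e': 2
Maximum frequency: 4

4


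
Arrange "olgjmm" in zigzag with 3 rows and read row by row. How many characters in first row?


Zigzag "olgjmm" into 3 rows:
Placing characters:
  'o' => row 0
  'l' => row 1
  'g' => row 2
  'j' => row 1
  'm' => row 0
  'm' => row 1
Rows:
  Row 0: "om"
  Row 1: "ljm"
  Row 2: "g"
First row length: 2

2


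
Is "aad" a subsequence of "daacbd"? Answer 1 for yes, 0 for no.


Check if "aad" is a subsequence of "daacbd"
Greedy scan:
  Position 0 ('d'): no match needed
  Position 1 ('a'): matches sub[0] = 'a'
  Position 2 ('a'): matches sub[1] = 'a'
  Position 3 ('c'): no match needed
  Position 4 ('b'): no match needed
  Position 5 ('d'): matches sub[2] = 'd'
All 3 characters matched => is a subsequence

1


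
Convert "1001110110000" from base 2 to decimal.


Input: "1001110110000" in base 2
Positional expansion:
  Digit '1' (value 1) x 2^12 = 4096
  Digit '0' (value 0) x 2^11 = 0
  Digit '0' (value 0) x 2^10 = 0
  Digit '1' (value 1) x 2^9 = 512
  Digit '1' (value 1) x 2^8 = 256
  Digit '1' (value 1) x 2^7 = 128
  Digit '0' (value 0) x 2^6 = 0
  Digit '1' (value 1) x 2^5 = 32
  Digit '1' (value 1) x 2^4 = 16
  Digit '0' (value 0) x 2^3 = 0
  Digit '0' (value 0) x 2^2 = 0
  Digit '0' (value 0) x 2^1 = 0
  Digit '0' (value 0) x 2^0 = 0
Sum = 5040

5040


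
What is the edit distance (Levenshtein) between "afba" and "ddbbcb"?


Computing edit distance: "afba" -> "ddbbcb"
DP table:
           d    d    b    b    c    b
      0    1    2    3    4    5    6
  a   1    1    2    3    4    5    6
  f   2    2    2    3    4    5    6
  b   3    3    3    2    3    4    5
  a   4    4    4    3    3    4    5
Edit distance = dp[4][6] = 5

5


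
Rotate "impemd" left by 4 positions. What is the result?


Input: "impemd", rotate left by 4
First 4 characters: "impe"
Remaining characters: "md"
Concatenate remaining + first: "md" + "impe" = "mdimpe"

mdimpe


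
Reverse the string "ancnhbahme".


Input: ancnhbahme
Reading characters right to left:
  Position 9: 'e'
  Position 8: 'm'
  Position 7: 'h'
  Position 6: 'a'
  Position 5: 'b'
  Position 4: 'h'
  Position 3: 'n'
  Position 2: 'c'
  Position 1: 'n'
  Position 0: 'a'
Reversed: emhabhncna

emhabhncna


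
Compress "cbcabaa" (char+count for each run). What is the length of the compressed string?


Input: cbcabaa
Runs:
  'c' x 1 => "c1"
  'b' x 1 => "b1"
  'c' x 1 => "c1"
  'a' x 1 => "a1"
  'b' x 1 => "b1"
  'a' x 2 => "a2"
Compressed: "c1b1c1a1b1a2"
Compressed length: 12

12


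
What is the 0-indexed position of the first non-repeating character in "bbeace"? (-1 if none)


Input: bbeace
Character frequencies:
  'a': 1
  'b': 2
  'c': 1
  'e': 2
Scanning left to right for freq == 1:
  Position 0 ('b'): freq=2, skip
  Position 1 ('b'): freq=2, skip
  Position 2 ('e'): freq=2, skip
  Position 3 ('a'): unique! => answer = 3

3


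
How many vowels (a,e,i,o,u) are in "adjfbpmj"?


Input: adjfbpmj
Checking each character:
  'a' at position 0: vowel (running total: 1)
  'd' at position 1: consonant
  'j' at position 2: consonant
  'f' at position 3: consonant
  'b' at position 4: consonant
  'p' at position 5: consonant
  'm' at position 6: consonant
  'j' at position 7: consonant
Total vowels: 1

1


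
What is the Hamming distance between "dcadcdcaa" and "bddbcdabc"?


Comparing "dcadcdcaa" and "bddbcdabc" position by position:
  Position 0: 'd' vs 'b' => differ
  Position 1: 'c' vs 'd' => differ
  Position 2: 'a' vs 'd' => differ
  Position 3: 'd' vs 'b' => differ
  Position 4: 'c' vs 'c' => same
  Position 5: 'd' vs 'd' => same
  Position 6: 'c' vs 'a' => differ
  Position 7: 'a' vs 'b' => differ
  Position 8: 'a' vs 'c' => differ
Total differences (Hamming distance): 7

7


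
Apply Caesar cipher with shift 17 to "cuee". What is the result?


Caesar cipher: shift "cuee" by 17
  'c' (pos 2) + 17 = pos 19 = 't'
  'u' (pos 20) + 17 = pos 11 = 'l'
  'e' (pos 4) + 17 = pos 21 = 'v'
  'e' (pos 4) + 17 = pos 21 = 'v'
Result: tlvv

tlvv


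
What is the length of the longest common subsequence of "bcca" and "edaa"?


LCS of "bcca" and "edaa"
DP table:
           e    d    a    a
      0    0    0    0    0
  b   0    0    0    0    0
  c   0    0    0    0    0
  c   0    0    0    0    0
  a   0    0    0    1    1
LCS length = dp[4][4] = 1

1


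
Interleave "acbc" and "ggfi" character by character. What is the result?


Interleaving "acbc" and "ggfi":
  Position 0: 'a' from first, 'g' from second => "ag"
  Position 1: 'c' from first, 'g' from second => "cg"
  Position 2: 'b' from first, 'f' from second => "bf"
  Position 3: 'c' from first, 'i' from second => "ci"
Result: agcgbfci

agcgbfci


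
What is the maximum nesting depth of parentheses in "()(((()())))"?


Input: "()(((()())))"
Tracking depth:
  Position 0 '(': depth becomes 1
  Position 1 ')': depth becomes 0
  Position 2 '(': depth becomes 1
  Position 3 '(': depth becomes 2
  Position 4 '(': depth becomes 3
  Position 5 '(': depth becomes 4
  Position 6 ')': depth becomes 3
  Position 7 '(': depth becomes 4
  Position 8 ')': depth becomes 3
  Position 9 ')': depth becomes 2
  Position 10 ')': depth becomes 1
  Position 11 ')': depth becomes 0
Maximum depth reached: 4

4


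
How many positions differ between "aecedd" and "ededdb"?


Comparing "aecedd" and "ededdb" position by position:
  Position 0: 'a' vs 'e' => DIFFER
  Position 1: 'e' vs 'd' => DIFFER
  Position 2: 'c' vs 'e' => DIFFER
  Position 3: 'e' vs 'd' => DIFFER
  Position 4: 'd' vs 'd' => same
  Position 5: 'd' vs 'b' => DIFFER
Positions that differ: 5

5


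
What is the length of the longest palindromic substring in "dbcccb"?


Input: "dbcccb"
Checking substrings for palindromes:
  [1:6] "bcccb" (len 5) => palindrome
  [2:5] "ccc" (len 3) => palindrome
  [2:4] "cc" (len 2) => palindrome
  [3:5] "cc" (len 2) => palindrome
Longest palindromic substring: "bcccb" with length 5

5


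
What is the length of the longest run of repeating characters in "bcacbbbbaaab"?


Input: "bcacbbbbaaab"
Scanning for longest run:
  Position 1 ('c'): new char, reset run to 1
  Position 2 ('a'): new char, reset run to 1
  Position 3 ('c'): new char, reset run to 1
  Position 4 ('b'): new char, reset run to 1
  Position 5 ('b'): continues run of 'b', length=2
  Position 6 ('b'): continues run of 'b', length=3
  Position 7 ('b'): continues run of 'b', length=4
  Position 8 ('a'): new char, reset run to 1
  Position 9 ('a'): continues run of 'a', length=2
  Position 10 ('a'): continues run of 'a', length=3
  Position 11 ('b'): new char, reset run to 1
Longest run: 'b' with length 4

4


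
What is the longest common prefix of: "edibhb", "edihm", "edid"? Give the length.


Words: edibhb, edihm, edid
  Position 0: all 'e' => match
  Position 1: all 'd' => match
  Position 2: all 'i' => match
  Position 3: ('b', 'h', 'd') => mismatch, stop
LCP = "edi" (length 3)

3


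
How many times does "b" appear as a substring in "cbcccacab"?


Searching for "b" in "cbcccacab"
Scanning each position:
  Position 0: "c" => no
  Position 1: "b" => MATCH
  Position 2: "c" => no
  Position 3: "c" => no
  Position 4: "c" => no
  Position 5: "a" => no
  Position 6: "c" => no
  Position 7: "a" => no
  Position 8: "b" => MATCH
Total occurrences: 2

2


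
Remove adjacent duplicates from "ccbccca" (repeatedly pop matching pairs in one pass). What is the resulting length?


Input: ccbccca
Stack-based adjacent duplicate removal:
  Read 'c': push. Stack: c
  Read 'c': matches stack top 'c' => pop. Stack: (empty)
  Read 'b': push. Stack: b
  Read 'c': push. Stack: bc
  Read 'c': matches stack top 'c' => pop. Stack: b
  Read 'c': push. Stack: bc
  Read 'a': push. Stack: bca
Final stack: "bca" (length 3)

3


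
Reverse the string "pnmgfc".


Input: pnmgfc
Reading characters right to left:
  Position 5: 'c'
  Position 4: 'f'
  Position 3: 'g'
  Position 2: 'm'
  Position 1: 'n'
  Position 0: 'p'
Reversed: cfgmnp

cfgmnp


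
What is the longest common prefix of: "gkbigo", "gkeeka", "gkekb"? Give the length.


Words: gkbigo, gkeeka, gkekb
  Position 0: all 'g' => match
  Position 1: all 'k' => match
  Position 2: ('b', 'e', 'e') => mismatch, stop
LCP = "gk" (length 2)

2


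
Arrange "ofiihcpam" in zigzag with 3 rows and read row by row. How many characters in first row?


Zigzag "ofiihcpam" into 3 rows:
Placing characters:
  'o' => row 0
  'f' => row 1
  'i' => row 2
  'i' => row 1
  'h' => row 0
  'c' => row 1
  'p' => row 2
  'a' => row 1
  'm' => row 0
Rows:
  Row 0: "ohm"
  Row 1: "fica"
  Row 2: "ip"
First row length: 3

3


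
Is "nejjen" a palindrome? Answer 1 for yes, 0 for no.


Input: nejjen
Reversed: nejjen
  Compare pos 0 ('n') with pos 5 ('n'): match
  Compare pos 1 ('e') with pos 4 ('e'): match
  Compare pos 2 ('j') with pos 3 ('j'): match
Result: palindrome

1


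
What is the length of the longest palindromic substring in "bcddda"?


Input: "bcddda"
Checking substrings for palindromes:
  [2:5] "ddd" (len 3) => palindrome
  [2:4] "dd" (len 2) => palindrome
  [3:5] "dd" (len 2) => palindrome
Longest palindromic substring: "ddd" with length 3

3


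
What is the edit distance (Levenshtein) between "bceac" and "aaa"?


Computing edit distance: "bceac" -> "aaa"
DP table:
           a    a    a
      0    1    2    3
  b   1    1    2    3
  c   2    2    2    3
  e   3    3    3    3
  a   4    3    3    3
  c   5    4    4    4
Edit distance = dp[5][3] = 4

4


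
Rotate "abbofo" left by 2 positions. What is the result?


Input: "abbofo", rotate left by 2
First 2 characters: "ab"
Remaining characters: "bofo"
Concatenate remaining + first: "bofo" + "ab" = "bofoab"

bofoab


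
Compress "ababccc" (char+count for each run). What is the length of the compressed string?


Input: ababccc
Runs:
  'a' x 1 => "a1"
  'b' x 1 => "b1"
  'a' x 1 => "a1"
  'b' x 1 => "b1"
  'c' x 3 => "c3"
Compressed: "a1b1a1b1c3"
Compressed length: 10

10


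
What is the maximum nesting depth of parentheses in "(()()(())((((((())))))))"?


Input: "(()()(())((((((())))))))"
Tracking depth:
  Position 0 '(': depth becomes 1
  Position 1 '(': depth becomes 2
  Position 2 ')': depth becomes 1
  Position 3 '(': depth becomes 2
  Position 4 ')': depth becomes 1
  Position 5 '(': depth becomes 2
  Position 6 '(': depth becomes 3
  Position 7 ')': depth becomes 2
  Position 8 ')': depth becomes 1
  Position 9 '(': depth becomes 2
  Position 10 '(': depth becomes 3
  Position 11 '(': depth becomes 4
  Position 12 '(': depth becomes 5
  Position 13 '(': depth becomes 6
  Position 14 '(': depth becomes 7
  Position 15 '(': depth becomes 8
  Position 16 ')': depth becomes 7
  Position 17 ')': depth becomes 6
  Position 18 ')': depth becomes 5
  Position 19 ')': depth becomes 4
  Position 20 ')': depth becomes 3
  Position 21 ')': depth becomes 2
  Position 22 ')': depth becomes 1
  Position 23 ')': depth becomes 0
Maximum depth reached: 8

8


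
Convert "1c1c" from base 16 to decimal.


Input: "1c1c" in base 16
Positional expansion:
  Digit '1' (value 1) x 16^3 = 4096
  Digit 'c' (value 12) x 16^2 = 3072
  Digit '1' (value 1) x 16^1 = 16
  Digit 'c' (value 12) x 16^0 = 12
Sum = 7196

7196


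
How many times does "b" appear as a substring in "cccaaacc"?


Searching for "b" in "cccaaacc"
Scanning each position:
  Position 0: "c" => no
  Position 1: "c" => no
  Position 2: "c" => no
  Position 3: "a" => no
  Position 4: "a" => no
  Position 5: "a" => no
  Position 6: "c" => no
  Position 7: "c" => no
Total occurrences: 0

0


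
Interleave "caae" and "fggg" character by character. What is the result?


Interleaving "caae" and "fggg":
  Position 0: 'c' from first, 'f' from second => "cf"
  Position 1: 'a' from first, 'g' from second => "ag"
  Position 2: 'a' from first, 'g' from second => "ag"
  Position 3: 'e' from first, 'g' from second => "eg"
Result: cfagageg

cfagageg


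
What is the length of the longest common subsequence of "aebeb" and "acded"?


LCS of "aebeb" and "acded"
DP table:
           a    c    d    e    d
      0    0    0    0    0    0
  a   0    1    1    1    1    1
  e   0    1    1    1    2    2
  b   0    1    1    1    2    2
  e   0    1    1    1    2    2
  b   0    1    1    1    2    2
LCS length = dp[5][5] = 2

2


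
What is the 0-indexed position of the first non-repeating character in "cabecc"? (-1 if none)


Input: cabecc
Character frequencies:
  'a': 1
  'b': 1
  'c': 3
  'e': 1
Scanning left to right for freq == 1:
  Position 0 ('c'): freq=3, skip
  Position 1 ('a'): unique! => answer = 1

1


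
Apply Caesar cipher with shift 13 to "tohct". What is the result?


Caesar cipher: shift "tohct" by 13
  't' (pos 19) + 13 = pos 6 = 'g'
  'o' (pos 14) + 13 = pos 1 = 'b'
  'h' (pos 7) + 13 = pos 20 = 'u'
  'c' (pos 2) + 13 = pos 15 = 'p'
  't' (pos 19) + 13 = pos 6 = 'g'
Result: gbupg

gbupg


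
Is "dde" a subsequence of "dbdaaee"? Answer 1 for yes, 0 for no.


Check if "dde" is a subsequence of "dbdaaee"
Greedy scan:
  Position 0 ('d'): matches sub[0] = 'd'
  Position 1 ('b'): no match needed
  Position 2 ('d'): matches sub[1] = 'd'
  Position 3 ('a'): no match needed
  Position 4 ('a'): no match needed
  Position 5 ('e'): matches sub[2] = 'e'
  Position 6 ('e'): no match needed
All 3 characters matched => is a subsequence

1


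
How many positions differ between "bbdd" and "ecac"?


Comparing "bbdd" and "ecac" position by position:
  Position 0: 'b' vs 'e' => DIFFER
  Position 1: 'b' vs 'c' => DIFFER
  Position 2: 'd' vs 'a' => DIFFER
  Position 3: 'd' vs 'c' => DIFFER
Positions that differ: 4

4


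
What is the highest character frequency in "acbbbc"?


Input: acbbbc
Character counts:
  'a': 1
  'b': 3
  'c': 2
Maximum frequency: 3

3


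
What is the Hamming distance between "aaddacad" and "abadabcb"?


Comparing "aaddacad" and "abadabcb" position by position:
  Position 0: 'a' vs 'a' => same
  Position 1: 'a' vs 'b' => differ
  Position 2: 'd' vs 'a' => differ
  Position 3: 'd' vs 'd' => same
  Position 4: 'a' vs 'a' => same
  Position 5: 'c' vs 'b' => differ
  Position 6: 'a' vs 'c' => differ
  Position 7: 'd' vs 'b' => differ
Total differences (Hamming distance): 5

5


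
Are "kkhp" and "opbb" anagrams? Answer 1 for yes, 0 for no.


Strings: "kkhp", "opbb"
Sorted first:  hkkp
Sorted second: bbop
Differ at position 0: 'h' vs 'b' => not anagrams

0


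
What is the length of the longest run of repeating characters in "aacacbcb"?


Input: "aacacbcb"
Scanning for longest run:
  Position 1 ('a'): continues run of 'a', length=2
  Position 2 ('c'): new char, reset run to 1
  Position 3 ('a'): new char, reset run to 1
  Position 4 ('c'): new char, reset run to 1
  Position 5 ('b'): new char, reset run to 1
  Position 6 ('c'): new char, reset run to 1
  Position 7 ('b'): new char, reset run to 1
Longest run: 'a' with length 2

2


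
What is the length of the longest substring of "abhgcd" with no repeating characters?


Input: "abhgcd"
Sliding window (track last position of each char):
  Position 0 ('a'): window [0,0] length 1 -- new best
  Position 1 ('b'): window [0,1] length 2 -- new best
  Position 2 ('h'): window [0,2] length 3 -- new best
  Position 3 ('g'): window [0,3] length 4 -- new best
  Position 4 ('c'): window [0,4] length 5 -- new best
  Position 5 ('d'): window [0,5] length 6 -- new best
Longest substring with no repeats: "abhgcd" with length 6

6


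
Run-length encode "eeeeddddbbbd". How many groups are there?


Input: eeeeddddbbbd
Scanning for consecutive runs:
  Group 1: 'e' x 4 (positions 0-3)
  Group 2: 'd' x 4 (positions 4-7)
  Group 3: 'b' x 3 (positions 8-10)
  Group 4: 'd' x 1 (positions 11-11)
Total groups: 4

4


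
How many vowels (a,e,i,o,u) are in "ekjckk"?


Input: ekjckk
Checking each character:
  'e' at position 0: vowel (running total: 1)
  'k' at position 1: consonant
  'j' at position 2: consonant
  'c' at position 3: consonant
  'k' at position 4: consonant
  'k' at position 5: consonant
Total vowels: 1

1


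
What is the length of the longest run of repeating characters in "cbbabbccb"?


Input: "cbbabbccb"
Scanning for longest run:
  Position 1 ('b'): new char, reset run to 1
  Position 2 ('b'): continues run of 'b', length=2
  Position 3 ('a'): new char, reset run to 1
  Position 4 ('b'): new char, reset run to 1
  Position 5 ('b'): continues run of 'b', length=2
  Position 6 ('c'): new char, reset run to 1
  Position 7 ('c'): continues run of 'c', length=2
  Position 8 ('b'): new char, reset run to 1
Longest run: 'b' with length 2

2


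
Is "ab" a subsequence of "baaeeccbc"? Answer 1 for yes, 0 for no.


Check if "ab" is a subsequence of "baaeeccbc"
Greedy scan:
  Position 0 ('b'): no match needed
  Position 1 ('a'): matches sub[0] = 'a'
  Position 2 ('a'): no match needed
  Position 3 ('e'): no match needed
  Position 4 ('e'): no match needed
  Position 5 ('c'): no match needed
  Position 6 ('c'): no match needed
  Position 7 ('b'): matches sub[1] = 'b'
  Position 8 ('c'): no match needed
All 2 characters matched => is a subsequence

1


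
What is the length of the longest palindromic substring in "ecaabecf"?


Input: "ecaabecf"
Checking substrings for palindromes:
  [2:4] "aa" (len 2) => palindrome
Longest palindromic substring: "aa" with length 2

2


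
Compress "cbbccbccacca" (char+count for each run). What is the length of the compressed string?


Input: cbbccbccacca
Runs:
  'c' x 1 => "c1"
  'b' x 2 => "b2"
  'c' x 2 => "c2"
  'b' x 1 => "b1"
  'c' x 2 => "c2"
  'a' x 1 => "a1"
  'c' x 2 => "c2"
  'a' x 1 => "a1"
Compressed: "c1b2c2b1c2a1c2a1"
Compressed length: 16

16


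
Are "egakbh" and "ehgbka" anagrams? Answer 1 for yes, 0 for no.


Strings: "egakbh", "ehgbka"
Sorted first:  abeghk
Sorted second: abeghk
Sorted forms match => anagrams

1


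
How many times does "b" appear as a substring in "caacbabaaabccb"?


Searching for "b" in "caacbabaaabccb"
Scanning each position:
  Position 0: "c" => no
  Position 1: "a" => no
  Position 2: "a" => no
  Position 3: "c" => no
  Position 4: "b" => MATCH
  Position 5: "a" => no
  Position 6: "b" => MATCH
  Position 7: "a" => no
  Position 8: "a" => no
  Position 9: "a" => no
  Position 10: "b" => MATCH
  Position 11: "c" => no
  Position 12: "c" => no
  Position 13: "b" => MATCH
Total occurrences: 4

4


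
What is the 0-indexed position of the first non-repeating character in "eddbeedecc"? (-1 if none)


Input: eddbeedecc
Character frequencies:
  'b': 1
  'c': 2
  'd': 3
  'e': 4
Scanning left to right for freq == 1:
  Position 0 ('e'): freq=4, skip
  Position 1 ('d'): freq=3, skip
  Position 2 ('d'): freq=3, skip
  Position 3 ('b'): unique! => answer = 3

3


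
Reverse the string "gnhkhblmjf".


Input: gnhkhblmjf
Reading characters right to left:
  Position 9: 'f'
  Position 8: 'j'
  Position 7: 'm'
  Position 6: 'l'
  Position 5: 'b'
  Position 4: 'h'
  Position 3: 'k'
  Position 2: 'h'
  Position 1: 'n'
  Position 0: 'g'
Reversed: fjmlbhkhng

fjmlbhkhng


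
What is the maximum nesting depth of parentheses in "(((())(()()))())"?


Input: "(((())(()()))())"
Tracking depth:
  Position 0 '(': depth becomes 1
  Position 1 '(': depth becomes 2
  Position 2 '(': depth becomes 3
  Position 3 '(': depth becomes 4
  Position 4 ')': depth becomes 3
  Position 5 ')': depth becomes 2
  Position 6 '(': depth becomes 3
  Position 7 '(': depth becomes 4
  Position 8 ')': depth becomes 3
  Position 9 '(': depth becomes 4
  Position 10 ')': depth becomes 3
  Position 11 ')': depth becomes 2
  Position 12 ')': depth becomes 1
  Position 13 '(': depth becomes 2
  Position 14 ')': depth becomes 1
  Position 15 ')': depth becomes 0
Maximum depth reached: 4

4


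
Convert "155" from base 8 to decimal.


Input: "155" in base 8
Positional expansion:
  Digit '1' (value 1) x 8^2 = 64
  Digit '5' (value 5) x 8^1 = 40
  Digit '5' (value 5) x 8^0 = 5
Sum = 109

109


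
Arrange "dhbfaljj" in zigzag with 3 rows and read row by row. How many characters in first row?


Zigzag "dhbfaljj" into 3 rows:
Placing characters:
  'd' => row 0
  'h' => row 1
  'b' => row 2
  'f' => row 1
  'a' => row 0
  'l' => row 1
  'j' => row 2
  'j' => row 1
Rows:
  Row 0: "da"
  Row 1: "hflj"
  Row 2: "bj"
First row length: 2

2


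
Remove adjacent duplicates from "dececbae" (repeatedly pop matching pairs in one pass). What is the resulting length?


Input: dececbae
Stack-based adjacent duplicate removal:
  Read 'd': push. Stack: d
  Read 'e': push. Stack: de
  Read 'c': push. Stack: dec
  Read 'e': push. Stack: dece
  Read 'c': push. Stack: decec
  Read 'b': push. Stack: dececb
  Read 'a': push. Stack: dececba
  Read 'e': push. Stack: dececbae
Final stack: "dececbae" (length 8)

8


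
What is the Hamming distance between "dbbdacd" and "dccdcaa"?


Comparing "dbbdacd" and "dccdcaa" position by position:
  Position 0: 'd' vs 'd' => same
  Position 1: 'b' vs 'c' => differ
  Position 2: 'b' vs 'c' => differ
  Position 3: 'd' vs 'd' => same
  Position 4: 'a' vs 'c' => differ
  Position 5: 'c' vs 'a' => differ
  Position 6: 'd' vs 'a' => differ
Total differences (Hamming distance): 5

5


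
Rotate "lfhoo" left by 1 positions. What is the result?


Input: "lfhoo", rotate left by 1
First 1 characters: "l"
Remaining characters: "fhoo"
Concatenate remaining + first: "fhoo" + "l" = "fhool"

fhool


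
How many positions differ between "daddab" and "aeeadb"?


Comparing "daddab" and "aeeadb" position by position:
  Position 0: 'd' vs 'a' => DIFFER
  Position 1: 'a' vs 'e' => DIFFER
  Position 2: 'd' vs 'e' => DIFFER
  Position 3: 'd' vs 'a' => DIFFER
  Position 4: 'a' vs 'd' => DIFFER
  Position 5: 'b' vs 'b' => same
Positions that differ: 5

5


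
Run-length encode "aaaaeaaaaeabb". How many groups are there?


Input: aaaaeaaaaeabb
Scanning for consecutive runs:
  Group 1: 'a' x 4 (positions 0-3)
  Group 2: 'e' x 1 (positions 4-4)
  Group 3: 'a' x 4 (positions 5-8)
  Group 4: 'e' x 1 (positions 9-9)
  Group 5: 'a' x 1 (positions 10-10)
  Group 6: 'b' x 2 (positions 11-12)
Total groups: 6

6


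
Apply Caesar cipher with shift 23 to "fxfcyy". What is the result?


Caesar cipher: shift "fxfcyy" by 23
  'f' (pos 5) + 23 = pos 2 = 'c'
  'x' (pos 23) + 23 = pos 20 = 'u'
  'f' (pos 5) + 23 = pos 2 = 'c'
  'c' (pos 2) + 23 = pos 25 = 'z'
  'y' (pos 24) + 23 = pos 21 = 'v'
  'y' (pos 24) + 23 = pos 21 = 'v'
Result: cuczvv

cuczvv


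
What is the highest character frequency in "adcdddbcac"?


Input: adcdddbcac
Character counts:
  'a': 2
  'b': 1
  'c': 3
  'd': 4
Maximum frequency: 4

4


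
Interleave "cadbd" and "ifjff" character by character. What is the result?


Interleaving "cadbd" and "ifjff":
  Position 0: 'c' from first, 'i' from second => "ci"
  Position 1: 'a' from first, 'f' from second => "af"
  Position 2: 'd' from first, 'j' from second => "dj"
  Position 3: 'b' from first, 'f' from second => "bf"
  Position 4: 'd' from first, 'f' from second => "df"
Result: ciafdjbfdf

ciafdjbfdf
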